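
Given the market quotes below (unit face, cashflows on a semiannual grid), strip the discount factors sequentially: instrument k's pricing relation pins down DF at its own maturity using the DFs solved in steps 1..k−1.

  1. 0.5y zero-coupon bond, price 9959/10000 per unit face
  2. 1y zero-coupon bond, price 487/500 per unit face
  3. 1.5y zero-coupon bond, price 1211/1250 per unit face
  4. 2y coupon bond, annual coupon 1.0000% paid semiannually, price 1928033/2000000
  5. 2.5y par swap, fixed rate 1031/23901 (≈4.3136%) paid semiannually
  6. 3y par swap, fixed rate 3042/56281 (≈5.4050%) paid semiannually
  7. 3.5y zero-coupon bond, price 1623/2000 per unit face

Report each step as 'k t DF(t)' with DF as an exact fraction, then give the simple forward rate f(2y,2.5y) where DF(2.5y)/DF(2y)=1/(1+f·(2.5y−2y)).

1 1/2 9959/10000
2 1 487/500
3 3/2 1211/1250
4 2 4723/5000
5 5/2 8969/10000
6 3 8479/10000
7 7/2 1623/2000
f(2y,2.5y) = ((4723/5000)/(8969/10000) − 1)/(1/2) = 954/8969 ≈ 10.6366%

step 1 [0.5y] zero: DF = P = 9959/10000 ≈ 0.995900
step 2 [1y] zero: DF = P = 487/500 ≈ 0.974000
step 3 [1.5y] zero: DF = P = 1211/1250 ≈ 0.968800
step 4 [2y] bond c/2=1/200: DF=(1928033/2000000 − 1/200·(0.995900+0.974000+0.968800))/(1+1/200) = 4723/5000 ≈ 0.944600
step 5 [2.5y] swap r/2=1031/47802: DF=(1 − 1031/47802·(0.995900+0.974000+0.968800+0.944600))/(1+1031/47802) = 8969/10000 ≈ 0.896900
step 6 [3y] swap r/2=1521/56281: DF=(1 − 1521/56281·(0.995900+0.974000+0.968800+0.944600+0.896900))/(1+1521/56281) = 8479/10000 ≈ 0.847900
step 7 [3.5y] zero: DF = P = 1623/2000 ≈ 0.811500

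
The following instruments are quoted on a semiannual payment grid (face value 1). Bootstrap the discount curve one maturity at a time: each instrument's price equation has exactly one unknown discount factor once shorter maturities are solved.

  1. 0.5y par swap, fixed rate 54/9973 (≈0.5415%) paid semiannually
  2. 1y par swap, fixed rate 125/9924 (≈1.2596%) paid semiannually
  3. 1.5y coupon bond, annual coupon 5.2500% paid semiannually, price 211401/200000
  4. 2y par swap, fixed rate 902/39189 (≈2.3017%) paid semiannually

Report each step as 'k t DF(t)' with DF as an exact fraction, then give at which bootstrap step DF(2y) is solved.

step 1 [0.5y] swap r/2=27/9973: DF=(1 − 27/9973·(0))/(1+27/9973) = 9973/10000 ≈ 0.997300
step 2 [1y] swap r/2=125/19848: DF=(1 − 125/19848·(0.997300))/(1+125/19848) = 79/80 ≈ 0.987500
step 3 [1.5y] bond c/2=21/800: DF=(211401/200000 − 21/800·(0.997300+0.987500))/(1+21/800) = 612/625 ≈ 0.979200
step 4 [2y] swap r/2=451/39189: DF=(1 − 451/39189·(0.997300+0.987500+0.979200))/(1+451/39189) = 9549/10000 ≈ 0.954900

1 1/2 9973/10000
2 1 79/80
3 3/2 612/625
4 2 9549/10000
DF(2y) is solved at step 4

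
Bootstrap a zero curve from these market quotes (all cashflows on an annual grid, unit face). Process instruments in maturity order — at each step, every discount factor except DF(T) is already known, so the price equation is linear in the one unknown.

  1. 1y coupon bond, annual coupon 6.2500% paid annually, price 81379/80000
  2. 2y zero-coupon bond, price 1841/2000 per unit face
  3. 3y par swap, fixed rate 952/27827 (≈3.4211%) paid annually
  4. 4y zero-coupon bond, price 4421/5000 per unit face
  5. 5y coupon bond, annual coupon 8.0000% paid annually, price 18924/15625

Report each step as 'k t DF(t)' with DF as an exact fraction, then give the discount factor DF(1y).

step 1 [1y] bond c/1=1/16: DF=(81379/80000 − 1/16·(0))/(1+1/16) = 4787/5000 ≈ 0.957400
step 2 [2y] zero: DF = P = 1841/2000 ≈ 0.920500
step 3 [3y] swap r/1=952/27827: DF=(1 − 952/27827·(0.957400+0.920500))/(1+952/27827) = 1131/1250 ≈ 0.904800
step 4 [4y] zero: DF = P = 4421/5000 ≈ 0.884200
step 5 [5y] bond c/1=2/25: DF=(18924/15625 − 2/25·(0.957400+0.920500+0.904800+0.884200))/(1+2/25) = 4249/5000 ≈ 0.849800

1 1 4787/5000
2 2 1841/2000
3 3 1131/1250
4 4 4421/5000
5 5 4249/5000
DF(1y) = 4787/5000 ≈ 0.957400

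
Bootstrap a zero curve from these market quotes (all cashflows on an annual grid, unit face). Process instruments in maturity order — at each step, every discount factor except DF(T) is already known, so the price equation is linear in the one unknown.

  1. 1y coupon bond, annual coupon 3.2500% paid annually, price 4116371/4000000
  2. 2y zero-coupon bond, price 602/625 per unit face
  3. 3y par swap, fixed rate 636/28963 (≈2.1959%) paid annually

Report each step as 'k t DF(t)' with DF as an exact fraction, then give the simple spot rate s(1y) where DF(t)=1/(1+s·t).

1 1 9967/10000
2 2 602/625
3 3 2341/2500
s(1y) = (1/(9967/10000) − 1)/(1) = 33/9967 ≈ 0.3311%

step 1 [1y] bond c/1=13/400: DF=(4116371/4000000 − 13/400·(0))/(1+13/400) = 9967/10000 ≈ 0.996700
step 2 [2y] zero: DF = P = 602/625 ≈ 0.963200
step 3 [3y] swap r/1=636/28963: DF=(1 − 636/28963·(0.996700+0.963200))/(1+636/28963) = 2341/2500 ≈ 0.936400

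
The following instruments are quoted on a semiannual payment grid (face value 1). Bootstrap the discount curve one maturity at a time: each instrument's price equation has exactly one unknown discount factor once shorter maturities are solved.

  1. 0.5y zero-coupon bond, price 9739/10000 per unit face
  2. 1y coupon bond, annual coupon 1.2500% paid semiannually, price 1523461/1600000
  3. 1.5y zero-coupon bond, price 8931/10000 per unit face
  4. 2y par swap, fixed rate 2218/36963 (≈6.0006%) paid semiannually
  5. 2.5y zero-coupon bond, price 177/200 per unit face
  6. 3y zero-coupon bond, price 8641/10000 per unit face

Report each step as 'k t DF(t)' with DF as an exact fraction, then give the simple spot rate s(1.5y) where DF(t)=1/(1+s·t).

1 1/2 9739/10000
2 1 4701/5000
3 3/2 8931/10000
4 2 8891/10000
5 5/2 177/200
6 3 8641/10000
s(1.5y) = (1/(8931/10000) − 1)/(3/2) = 2138/26793 ≈ 7.9797%

step 1 [0.5y] zero: DF = P = 9739/10000 ≈ 0.973900
step 2 [1y] bond c/2=1/160: DF=(1523461/1600000 − 1/160·(0.973900))/(1+1/160) = 4701/5000 ≈ 0.940200
step 3 [1.5y] zero: DF = P = 8931/10000 ≈ 0.893100
step 4 [2y] swap r/2=1109/36963: DF=(1 − 1109/36963·(0.973900+0.940200+0.893100))/(1+1109/36963) = 8891/10000 ≈ 0.889100
step 5 [2.5y] zero: DF = P = 177/200 ≈ 0.885000
step 6 [3y] zero: DF = P = 8641/10000 ≈ 0.864100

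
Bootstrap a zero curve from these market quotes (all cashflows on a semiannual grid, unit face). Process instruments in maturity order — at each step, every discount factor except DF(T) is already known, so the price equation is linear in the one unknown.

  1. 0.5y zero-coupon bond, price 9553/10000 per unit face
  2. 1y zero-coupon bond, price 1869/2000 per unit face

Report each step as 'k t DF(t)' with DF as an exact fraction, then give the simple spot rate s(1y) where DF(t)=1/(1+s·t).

step 1 [0.5y] zero: DF = P = 9553/10000 ≈ 0.955300
step 2 [1y] zero: DF = P = 1869/2000 ≈ 0.934500

1 1/2 9553/10000
2 1 1869/2000
s(1y) = (1/(1869/2000) − 1)/(1) = 131/1869 ≈ 7.0091%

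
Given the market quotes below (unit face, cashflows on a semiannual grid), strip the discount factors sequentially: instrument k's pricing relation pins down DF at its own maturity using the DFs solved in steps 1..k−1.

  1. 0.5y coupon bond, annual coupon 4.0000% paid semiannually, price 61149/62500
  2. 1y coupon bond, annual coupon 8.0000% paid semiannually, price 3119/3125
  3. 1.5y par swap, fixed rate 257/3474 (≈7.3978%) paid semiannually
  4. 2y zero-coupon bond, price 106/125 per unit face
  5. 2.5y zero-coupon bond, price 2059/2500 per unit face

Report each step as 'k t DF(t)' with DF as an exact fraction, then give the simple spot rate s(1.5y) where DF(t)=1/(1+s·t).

1 1/2 1199/1250
2 1 2307/2500
3 3/2 2243/2500
4 2 106/125
5 5/2 2059/2500
s(1.5y) = (1/(2243/2500) − 1)/(3/2) = 514/6729 ≈ 7.6386%

step 1 [0.5y] bond c/2=1/50: DF=(61149/62500 − 1/50·(0))/(1+1/50) = 1199/1250 ≈ 0.959200
step 2 [1y] bond c/2=1/25: DF=(3119/3125 − 1/25·(0.959200))/(1+1/25) = 2307/2500 ≈ 0.922800
step 3 [1.5y] swap r/2=257/6948: DF=(1 − 257/6948·(0.959200+0.922800))/(1+257/6948) = 2243/2500 ≈ 0.897200
step 4 [2y] zero: DF = P = 106/125 ≈ 0.848000
step 5 [2.5y] zero: DF = P = 2059/2500 ≈ 0.823600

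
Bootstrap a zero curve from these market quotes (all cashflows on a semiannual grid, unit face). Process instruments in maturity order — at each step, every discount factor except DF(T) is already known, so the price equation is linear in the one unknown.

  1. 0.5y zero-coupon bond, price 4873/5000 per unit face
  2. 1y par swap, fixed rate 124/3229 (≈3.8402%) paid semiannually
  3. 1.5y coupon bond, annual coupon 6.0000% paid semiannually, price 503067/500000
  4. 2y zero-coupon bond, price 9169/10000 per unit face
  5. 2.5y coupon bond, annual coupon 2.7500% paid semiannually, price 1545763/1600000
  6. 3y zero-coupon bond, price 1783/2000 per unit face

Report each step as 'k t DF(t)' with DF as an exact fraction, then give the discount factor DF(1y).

step 1 [0.5y] zero: DF = P = 4873/5000 ≈ 0.974600
step 2 [1y] swap r/2=62/3229: DF=(1 − 62/3229·(0.974600))/(1+62/3229) = 2407/2500 ≈ 0.962800
step 3 [1.5y] bond c/2=3/100: DF=(503067/500000 − 3/100·(0.974600+0.962800))/(1+3/100) = 2301/2500 ≈ 0.920400
step 4 [2y] zero: DF = P = 9169/10000 ≈ 0.916900
step 5 [2.5y] bond c/2=11/800: DF=(1545763/1600000 − 11/800·(0.974600+0.962800+0.920400+0.916900))/(1+11/800) = 4509/5000 ≈ 0.901800
step 6 [3y] zero: DF = P = 1783/2000 ≈ 0.891500

1 1/2 4873/5000
2 1 2407/2500
3 3/2 2301/2500
4 2 9169/10000
5 5/2 4509/5000
6 3 1783/2000
DF(1y) = 2407/2500 ≈ 0.962800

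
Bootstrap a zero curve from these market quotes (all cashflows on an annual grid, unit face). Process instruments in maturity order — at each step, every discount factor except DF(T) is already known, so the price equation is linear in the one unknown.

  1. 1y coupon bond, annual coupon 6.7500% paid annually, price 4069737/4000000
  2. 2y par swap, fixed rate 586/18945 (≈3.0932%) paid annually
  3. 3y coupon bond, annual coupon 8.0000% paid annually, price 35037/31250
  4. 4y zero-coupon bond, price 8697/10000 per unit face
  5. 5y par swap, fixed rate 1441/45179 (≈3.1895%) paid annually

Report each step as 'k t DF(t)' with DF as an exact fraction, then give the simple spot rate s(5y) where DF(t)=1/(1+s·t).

1 1 9531/10000
2 2 4707/5000
3 3 4489/5000
4 4 8697/10000
5 5 8559/10000
s(5y) = (1/(8559/10000) − 1)/(5) = 1441/42795 ≈ 3.3672%

step 1 [1y] bond c/1=27/400: DF=(4069737/4000000 − 27/400·(0))/(1+27/400) = 9531/10000 ≈ 0.953100
step 2 [2y] swap r/1=586/18945: DF=(1 − 586/18945·(0.953100))/(1+586/18945) = 4707/5000 ≈ 0.941400
step 3 [3y] bond c/1=2/25: DF=(35037/31250 − 2/25·(0.953100+0.941400))/(1+2/25) = 4489/5000 ≈ 0.897800
step 4 [4y] zero: DF = P = 8697/10000 ≈ 0.869700
step 5 [5y] swap r/1=1441/45179: DF=(1 − 1441/45179·(0.953100+0.941400+0.897800+0.869700))/(1+1441/45179) = 8559/10000 ≈ 0.855900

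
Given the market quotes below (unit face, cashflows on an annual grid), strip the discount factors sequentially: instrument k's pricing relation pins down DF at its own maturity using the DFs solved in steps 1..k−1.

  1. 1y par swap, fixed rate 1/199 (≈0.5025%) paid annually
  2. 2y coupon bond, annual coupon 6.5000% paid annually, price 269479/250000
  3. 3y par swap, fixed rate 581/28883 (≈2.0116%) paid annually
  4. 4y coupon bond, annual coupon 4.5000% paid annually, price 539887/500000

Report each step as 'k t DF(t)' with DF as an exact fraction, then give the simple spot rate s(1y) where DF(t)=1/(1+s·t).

step 1 [1y] swap r/1=1/199: DF=(1 − 1/199·(0))/(1+1/199) = 199/200 ≈ 0.995000
step 2 [2y] bond c/1=13/200: DF=(269479/250000 − 13/200·(0.995000))/(1+13/200) = 4757/5000 ≈ 0.951400
step 3 [3y] swap r/1=581/28883: DF=(1 − 581/28883·(0.995000+0.951400))/(1+581/28883) = 9419/10000 ≈ 0.941900
step 4 [4y] bond c/1=9/200: DF=(539887/500000 − 9/200·(0.995000+0.951400+0.941900))/(1+9/200) = 9089/10000 ≈ 0.908900

1 1 199/200
2 2 4757/5000
3 3 9419/10000
4 4 9089/10000
s(1y) = (1/(199/200) − 1)/(1) = 1/199 ≈ 0.5025%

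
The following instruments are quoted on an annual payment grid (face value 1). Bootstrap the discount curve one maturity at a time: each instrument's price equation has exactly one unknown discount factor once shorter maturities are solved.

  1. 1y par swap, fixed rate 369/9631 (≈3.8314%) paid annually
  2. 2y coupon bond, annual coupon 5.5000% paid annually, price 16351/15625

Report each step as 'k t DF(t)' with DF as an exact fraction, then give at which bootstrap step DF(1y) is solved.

1 1 9631/10000
2 2 9417/10000
DF(1y) is solved at step 1

step 1 [1y] swap r/1=369/9631: DF=(1 − 369/9631·(0))/(1+369/9631) = 9631/10000 ≈ 0.963100
step 2 [2y] bond c/1=11/200: DF=(16351/15625 − 11/200·(0.963100))/(1+11/200) = 9417/10000 ≈ 0.941700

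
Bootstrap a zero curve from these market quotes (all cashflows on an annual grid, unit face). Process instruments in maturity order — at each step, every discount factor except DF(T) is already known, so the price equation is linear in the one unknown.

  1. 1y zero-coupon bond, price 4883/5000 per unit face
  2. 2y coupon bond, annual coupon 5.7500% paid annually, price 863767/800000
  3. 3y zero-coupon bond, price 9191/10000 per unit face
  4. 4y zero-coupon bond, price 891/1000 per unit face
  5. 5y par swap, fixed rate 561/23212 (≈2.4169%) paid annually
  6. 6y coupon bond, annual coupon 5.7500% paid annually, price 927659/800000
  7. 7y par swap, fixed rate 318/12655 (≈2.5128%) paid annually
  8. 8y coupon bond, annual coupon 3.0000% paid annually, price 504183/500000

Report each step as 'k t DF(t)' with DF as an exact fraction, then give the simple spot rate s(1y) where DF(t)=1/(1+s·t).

step 1 [1y] zero: DF = P = 4883/5000 ≈ 0.976600
step 2 [2y] bond c/1=23/400: DF=(863767/800000 − 23/400·(0.976600))/(1+23/400) = 9679/10000 ≈ 0.967900
step 3 [3y] zero: DF = P = 9191/10000 ≈ 0.919100
step 4 [4y] zero: DF = P = 891/1000 ≈ 0.891000
step 5 [5y] swap r/1=561/23212: DF=(1 − 561/23212·(0.976600+0.967900+0.919100+0.891000))/(1+561/23212) = 4439/5000 ≈ 0.887800
step 6 [6y] bond c/1=23/400: DF=(927659/800000 − 23/400·(0.976600+0.967900+0.919100+0.891000+0.887800))/(1+23/400) = 8441/10000 ≈ 0.844100
step 7 [7y] swap r/1=318/12655: DF=(1 − 318/12655·(0.976600+0.967900+0.919100+0.891000+0.887800+0.844100))/(1+318/12655) = 841/1000 ≈ 0.841000
step 8 [8y] bond c/1=3/100: DF=(504183/500000 − 3/100·(0.976600+0.967900+0.919100+0.891000+0.887800+0.844100+0.841000))/(1+3/100) = 7947/10000 ≈ 0.794700

1 1 4883/5000
2 2 9679/10000
3 3 9191/10000
4 4 891/1000
5 5 4439/5000
6 6 8441/10000
7 7 841/1000
8 8 7947/10000
s(1y) = (1/(4883/5000) − 1)/(1) = 117/4883 ≈ 2.3961%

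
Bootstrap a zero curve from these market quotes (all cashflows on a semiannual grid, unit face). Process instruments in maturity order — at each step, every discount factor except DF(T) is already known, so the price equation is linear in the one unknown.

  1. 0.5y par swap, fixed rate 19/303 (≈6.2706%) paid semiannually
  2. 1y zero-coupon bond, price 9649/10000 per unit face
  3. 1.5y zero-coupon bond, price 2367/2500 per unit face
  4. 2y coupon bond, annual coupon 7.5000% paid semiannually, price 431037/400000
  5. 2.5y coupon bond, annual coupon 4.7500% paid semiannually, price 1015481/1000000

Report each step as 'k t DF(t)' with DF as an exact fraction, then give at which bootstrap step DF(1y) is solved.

step 1 [0.5y] swap r/2=19/606: DF=(1 − 19/606·(0))/(1+19/606) = 606/625 ≈ 0.969600
step 2 [1y] zero: DF = P = 9649/10000 ≈ 0.964900
step 3 [1.5y] zero: DF = P = 2367/2500 ≈ 0.946800
step 4 [2y] bond c/2=3/80: DF=(431037/400000 − 3/80·(0.969600+0.964900+0.946800))/(1+3/80) = 1869/2000 ≈ 0.934500
step 5 [2.5y] bond c/2=19/800: DF=(1015481/1000000 − 19/800·(0.969600+0.964900+0.946800+0.934500))/(1+19/800) = 4517/5000 ≈ 0.903400

1 1/2 606/625
2 1 9649/10000
3 3/2 2367/2500
4 2 1869/2000
5 5/2 4517/5000
DF(1y) is solved at step 2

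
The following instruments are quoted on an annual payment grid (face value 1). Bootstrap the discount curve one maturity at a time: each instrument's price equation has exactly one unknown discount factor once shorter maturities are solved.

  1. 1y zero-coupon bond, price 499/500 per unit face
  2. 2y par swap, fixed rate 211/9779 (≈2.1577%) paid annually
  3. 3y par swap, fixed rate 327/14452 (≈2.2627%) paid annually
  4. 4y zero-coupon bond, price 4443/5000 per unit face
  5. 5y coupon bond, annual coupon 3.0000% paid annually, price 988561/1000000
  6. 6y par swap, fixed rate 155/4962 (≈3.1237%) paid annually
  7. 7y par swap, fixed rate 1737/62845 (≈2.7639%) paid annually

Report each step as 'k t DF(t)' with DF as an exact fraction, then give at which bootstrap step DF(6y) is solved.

1 1 499/500
2 2 4789/5000
3 3 4673/5000
4 4 4443/5000
5 5 8497/10000
6 6 1659/2000
7 7 8263/10000
DF(6y) is solved at step 6

step 1 [1y] zero: DF = P = 499/500 ≈ 0.998000
step 2 [2y] swap r/1=211/9779: DF=(1 − 211/9779·(0.998000))/(1+211/9779) = 4789/5000 ≈ 0.957800
step 3 [3y] swap r/1=327/14452: DF=(1 − 327/14452·(0.998000+0.957800))/(1+327/14452) = 4673/5000 ≈ 0.934600
step 4 [4y] zero: DF = P = 4443/5000 ≈ 0.888600
step 5 [5y] bond c/1=3/100: DF=(988561/1000000 − 3/100·(0.998000+0.957800+0.934600+0.888600))/(1+3/100) = 8497/10000 ≈ 0.849700
step 6 [6y] swap r/1=155/4962: DF=(1 − 155/4962·(0.998000+0.957800+0.934600+0.888600+0.849700))/(1+155/4962) = 1659/2000 ≈ 0.829500
step 7 [7y] swap r/1=1737/62845: DF=(1 − 1737/62845·(0.998000+0.957800+0.934600+0.888600+0.849700+0.829500))/(1+1737/62845) = 8263/10000 ≈ 0.826300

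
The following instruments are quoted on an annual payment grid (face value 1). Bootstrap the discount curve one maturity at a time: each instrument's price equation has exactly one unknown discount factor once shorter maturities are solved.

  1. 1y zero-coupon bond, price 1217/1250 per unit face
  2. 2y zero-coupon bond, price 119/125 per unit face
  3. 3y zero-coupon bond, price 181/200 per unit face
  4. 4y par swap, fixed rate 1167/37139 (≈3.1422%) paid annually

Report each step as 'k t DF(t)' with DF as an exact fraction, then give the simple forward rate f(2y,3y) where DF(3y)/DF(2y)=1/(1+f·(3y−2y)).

step 1 [1y] zero: DF = P = 1217/1250 ≈ 0.973600
step 2 [2y] zero: DF = P = 119/125 ≈ 0.952000
step 3 [3y] zero: DF = P = 181/200 ≈ 0.905000
step 4 [4y] swap r/1=1167/37139: DF=(1 − 1167/37139·(0.973600+0.952000+0.905000))/(1+1167/37139) = 8833/10000 ≈ 0.883300

1 1 1217/1250
2 2 119/125
3 3 181/200
4 4 8833/10000
f(2y,3y) = ((119/125)/(181/200) − 1)/(1) = 47/905 ≈ 5.1934%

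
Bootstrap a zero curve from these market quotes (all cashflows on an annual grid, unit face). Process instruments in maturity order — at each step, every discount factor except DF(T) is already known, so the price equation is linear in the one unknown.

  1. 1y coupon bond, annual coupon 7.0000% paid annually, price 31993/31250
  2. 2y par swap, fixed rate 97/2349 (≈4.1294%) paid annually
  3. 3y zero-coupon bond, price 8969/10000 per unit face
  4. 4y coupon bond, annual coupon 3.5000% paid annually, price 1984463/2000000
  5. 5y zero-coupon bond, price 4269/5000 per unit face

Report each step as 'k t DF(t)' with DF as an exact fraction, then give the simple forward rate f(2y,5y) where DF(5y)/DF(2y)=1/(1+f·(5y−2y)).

step 1 [1y] bond c/1=7/100: DF=(31993/31250 − 7/100·(0))/(1+7/100) = 598/625 ≈ 0.956800
step 2 [2y] swap r/1=97/2349: DF=(1 − 97/2349·(0.956800))/(1+97/2349) = 1153/1250 ≈ 0.922400
step 3 [3y] zero: DF = P = 8969/10000 ≈ 0.896900
step 4 [4y] bond c/1=7/200: DF=(1984463/2000000 − 7/200·(0.956800+0.922400+0.896900))/(1+7/200) = 1081/1250 ≈ 0.864800
step 5 [5y] zero: DF = P = 4269/5000 ≈ 0.853800

1 1 598/625
2 2 1153/1250
3 3 8969/10000
4 4 1081/1250
5 5 4269/5000
f(2y,5y) = ((1153/1250)/(4269/5000) − 1)/(3) = 343/12807 ≈ 2.6782%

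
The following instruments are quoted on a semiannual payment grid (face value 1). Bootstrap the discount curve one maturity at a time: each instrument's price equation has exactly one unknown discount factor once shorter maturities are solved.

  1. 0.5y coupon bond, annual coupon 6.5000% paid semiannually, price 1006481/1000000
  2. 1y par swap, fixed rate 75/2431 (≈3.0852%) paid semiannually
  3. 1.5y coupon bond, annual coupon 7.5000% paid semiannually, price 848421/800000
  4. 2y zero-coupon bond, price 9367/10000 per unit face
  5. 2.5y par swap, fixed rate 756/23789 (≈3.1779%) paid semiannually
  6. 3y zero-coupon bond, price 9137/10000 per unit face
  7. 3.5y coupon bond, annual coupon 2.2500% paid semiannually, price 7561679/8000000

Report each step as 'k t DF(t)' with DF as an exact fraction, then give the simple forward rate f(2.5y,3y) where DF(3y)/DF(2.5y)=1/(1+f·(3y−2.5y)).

1 1/2 2437/2500
2 1 97/100
3 3/2 9519/10000
4 2 9367/10000
5 5/2 2311/2500
6 3 9137/10000
7 7/2 2179/2500
f(2.5y,3y) = ((2311/2500)/(9137/10000) − 1)/(1/2) = 214/9137 ≈ 2.3421%

step 1 [0.5y] bond c/2=13/400: DF=(1006481/1000000 − 13/400·(0))/(1+13/400) = 2437/2500 ≈ 0.974800
step 2 [1y] swap r/2=75/4862: DF=(1 − 75/4862·(0.974800))/(1+75/4862) = 97/100 ≈ 0.970000
step 3 [1.5y] bond c/2=3/80: DF=(848421/800000 − 3/80·(0.974800+0.970000))/(1+3/80) = 9519/10000 ≈ 0.951900
step 4 [2y] zero: DF = P = 9367/10000 ≈ 0.936700
step 5 [2.5y] swap r/2=378/23789: DF=(1 − 378/23789·(0.974800+0.970000+0.951900+0.936700))/(1+378/23789) = 2311/2500 ≈ 0.924400
step 6 [3y] zero: DF = P = 9137/10000 ≈ 0.913700
step 7 [3.5y] bond c/2=9/800: DF=(7561679/8000000 − 9/800·(0.974800+0.970000+0.951900+0.936700+0.924400+0.913700))/(1+9/800) = 2179/2500 ≈ 0.871600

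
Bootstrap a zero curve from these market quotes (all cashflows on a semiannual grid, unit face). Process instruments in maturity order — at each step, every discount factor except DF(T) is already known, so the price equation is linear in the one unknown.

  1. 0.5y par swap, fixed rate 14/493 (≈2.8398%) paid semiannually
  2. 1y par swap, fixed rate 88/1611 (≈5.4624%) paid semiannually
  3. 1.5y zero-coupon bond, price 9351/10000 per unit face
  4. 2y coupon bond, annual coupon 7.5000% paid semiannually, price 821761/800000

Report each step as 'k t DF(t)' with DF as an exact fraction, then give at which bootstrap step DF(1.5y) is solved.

step 1 [0.5y] swap r/2=7/493: DF=(1 − 7/493·(0))/(1+7/493) = 493/500 ≈ 0.986000
step 2 [1y] swap r/2=44/1611: DF=(1 − 44/1611·(0.986000))/(1+44/1611) = 592/625 ≈ 0.947200
step 3 [1.5y] zero: DF = P = 9351/10000 ≈ 0.935100
step 4 [2y] bond c/2=3/80: DF=(821761/800000 − 3/80·(0.986000+0.947200+0.935100))/(1+3/80) = 554/625 ≈ 0.886400

1 1/2 493/500
2 1 592/625
3 3/2 9351/10000
4 2 554/625
DF(1.5y) is solved at step 3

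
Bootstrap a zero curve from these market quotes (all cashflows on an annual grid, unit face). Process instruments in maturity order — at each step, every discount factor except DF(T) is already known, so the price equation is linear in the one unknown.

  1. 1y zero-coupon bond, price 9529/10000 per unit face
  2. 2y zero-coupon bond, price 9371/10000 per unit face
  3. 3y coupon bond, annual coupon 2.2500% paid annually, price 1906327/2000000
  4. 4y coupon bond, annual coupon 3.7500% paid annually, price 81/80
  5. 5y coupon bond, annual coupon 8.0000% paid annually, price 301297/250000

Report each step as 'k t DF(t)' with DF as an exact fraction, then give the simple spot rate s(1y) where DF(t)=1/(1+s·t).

1 1 9529/10000
2 2 9371/10000
3 3 4453/5000
4 4 4377/5000
5 5 8451/10000
s(1y) = (1/(9529/10000) − 1)/(1) = 471/9529 ≈ 4.9428%

step 1 [1y] zero: DF = P = 9529/10000 ≈ 0.952900
step 2 [2y] zero: DF = P = 9371/10000 ≈ 0.937100
step 3 [3y] bond c/1=9/400: DF=(1906327/2000000 − 9/400·(0.952900+0.937100))/(1+9/400) = 4453/5000 ≈ 0.890600
step 4 [4y] bond c/1=3/80: DF=(81/80 − 3/80·(0.952900+0.937100+0.890600))/(1+3/80) = 4377/5000 ≈ 0.875400
step 5 [5y] bond c/1=2/25: DF=(301297/250000 − 2/25·(0.952900+0.937100+0.890600+0.875400))/(1+2/25) = 8451/10000 ≈ 0.845100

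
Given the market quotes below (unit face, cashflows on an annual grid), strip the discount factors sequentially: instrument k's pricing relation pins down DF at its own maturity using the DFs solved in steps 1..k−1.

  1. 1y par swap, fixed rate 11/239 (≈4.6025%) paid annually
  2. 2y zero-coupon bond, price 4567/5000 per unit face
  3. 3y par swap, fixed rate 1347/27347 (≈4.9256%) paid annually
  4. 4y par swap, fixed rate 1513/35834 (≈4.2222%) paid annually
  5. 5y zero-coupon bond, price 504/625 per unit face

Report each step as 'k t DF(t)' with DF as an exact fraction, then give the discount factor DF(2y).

step 1 [1y] swap r/1=11/239: DF=(1 − 11/239·(0))/(1+11/239) = 239/250 ≈ 0.956000
step 2 [2y] zero: DF = P = 4567/5000 ≈ 0.913400
step 3 [3y] swap r/1=1347/27347: DF=(1 − 1347/27347·(0.956000+0.913400))/(1+1347/27347) = 8653/10000 ≈ 0.865300
step 4 [4y] swap r/1=1513/35834: DF=(1 − 1513/35834·(0.956000+0.913400+0.865300))/(1+1513/35834) = 8487/10000 ≈ 0.848700
step 5 [5y] zero: DF = P = 504/625 ≈ 0.806400

1 1 239/250
2 2 4567/5000
3 3 8653/10000
4 4 8487/10000
5 5 504/625
DF(2y) = 4567/5000 ≈ 0.913400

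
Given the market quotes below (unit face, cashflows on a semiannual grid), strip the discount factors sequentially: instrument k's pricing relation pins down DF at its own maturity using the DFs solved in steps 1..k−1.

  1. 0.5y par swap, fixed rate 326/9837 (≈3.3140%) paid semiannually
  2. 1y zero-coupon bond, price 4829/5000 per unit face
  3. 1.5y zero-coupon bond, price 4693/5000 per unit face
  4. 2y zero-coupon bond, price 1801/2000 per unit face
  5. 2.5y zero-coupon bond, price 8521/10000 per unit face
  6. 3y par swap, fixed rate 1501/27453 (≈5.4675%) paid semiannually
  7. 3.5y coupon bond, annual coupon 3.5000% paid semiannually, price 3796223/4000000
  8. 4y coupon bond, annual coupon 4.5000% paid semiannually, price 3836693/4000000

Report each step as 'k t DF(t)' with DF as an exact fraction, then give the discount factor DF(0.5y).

1 1/2 9837/10000
2 1 4829/5000
3 3/2 4693/5000
4 2 1801/2000
5 5/2 8521/10000
6 3 8499/10000
7 7/2 8383/10000
8 4 1997/2500
DF(0.5y) = 9837/10000 ≈ 0.983700

step 1 [0.5y] swap r/2=163/9837: DF=(1 − 163/9837·(0))/(1+163/9837) = 9837/10000 ≈ 0.983700
step 2 [1y] zero: DF = P = 4829/5000 ≈ 0.965800
step 3 [1.5y] zero: DF = P = 4693/5000 ≈ 0.938600
step 4 [2y] zero: DF = P = 1801/2000 ≈ 0.900500
step 5 [2.5y] zero: DF = P = 8521/10000 ≈ 0.852100
step 6 [3y] swap r/2=1501/54906: DF=(1 − 1501/54906·(0.983700+0.965800+0.938600+0.900500+0.852100))/(1+1501/54906) = 8499/10000 ≈ 0.849900
step 7 [3.5y] bond c/2=7/400: DF=(3796223/4000000 − 7/400·(0.983700+0.965800+0.938600+0.900500+0.852100+0.849900))/(1+7/400) = 8383/10000 ≈ 0.838300
step 8 [4y] bond c/2=9/400: DF=(3836693/4000000 − 9/400·(0.983700+0.965800+0.938600+0.900500+0.852100+0.849900+0.838300))/(1+9/400) = 1997/2500 ≈ 0.798800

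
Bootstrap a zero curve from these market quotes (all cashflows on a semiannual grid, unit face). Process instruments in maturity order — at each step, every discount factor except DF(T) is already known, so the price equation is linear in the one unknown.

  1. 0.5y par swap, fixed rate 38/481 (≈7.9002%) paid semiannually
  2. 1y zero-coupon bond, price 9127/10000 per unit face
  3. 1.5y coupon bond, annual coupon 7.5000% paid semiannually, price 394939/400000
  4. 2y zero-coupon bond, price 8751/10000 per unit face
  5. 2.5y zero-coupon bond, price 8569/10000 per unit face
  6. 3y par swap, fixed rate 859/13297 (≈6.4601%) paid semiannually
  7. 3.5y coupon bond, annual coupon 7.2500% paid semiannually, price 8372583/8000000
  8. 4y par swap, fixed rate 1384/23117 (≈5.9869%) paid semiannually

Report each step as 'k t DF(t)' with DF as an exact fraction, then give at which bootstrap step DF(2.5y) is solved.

1 1/2 481/500
2 1 9127/10000
3 3/2 8839/10000
4 2 8751/10000
5 5/2 8569/10000
6 3 4141/5000
7 7/2 8239/10000
8 4 1981/2500
DF(2.5y) is solved at step 5

step 1 [0.5y] swap r/2=19/481: DF=(1 − 19/481·(0))/(1+19/481) = 481/500 ≈ 0.962000
step 2 [1y] zero: DF = P = 9127/10000 ≈ 0.912700
step 3 [1.5y] bond c/2=3/80: DF=(394939/400000 − 3/80·(0.962000+0.912700))/(1+3/80) = 8839/10000 ≈ 0.883900
step 4 [2y] zero: DF = P = 8751/10000 ≈ 0.875100
step 5 [2.5y] zero: DF = P = 8569/10000 ≈ 0.856900
step 6 [3y] swap r/2=859/26594: DF=(1 − 859/26594·(0.962000+0.912700+0.883900+0.875100+0.856900))/(1+859/26594) = 4141/5000 ≈ 0.828200
step 7 [3.5y] bond c/2=29/800: DF=(8372583/8000000 − 29/800·(0.962000+0.912700+0.883900+0.875100+0.856900+0.828200))/(1+29/800) = 8239/10000 ≈ 0.823900
step 8 [4y] swap r/2=692/23117: DF=(1 − 692/23117·(0.962000+0.912700+0.883900+0.875100+0.856900+0.828200+0.823900))/(1+692/23117) = 1981/2500 ≈ 0.792400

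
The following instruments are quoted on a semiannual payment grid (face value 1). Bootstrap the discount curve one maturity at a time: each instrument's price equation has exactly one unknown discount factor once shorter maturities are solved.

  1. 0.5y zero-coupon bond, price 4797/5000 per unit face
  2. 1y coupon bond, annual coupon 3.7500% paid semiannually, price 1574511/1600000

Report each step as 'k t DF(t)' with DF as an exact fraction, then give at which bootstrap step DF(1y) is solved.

1 1/2 4797/5000
2 1 9483/10000
DF(1y) is solved at step 2

step 1 [0.5y] zero: DF = P = 4797/5000 ≈ 0.959400
step 2 [1y] bond c/2=3/160: DF=(1574511/1600000 − 3/160·(0.959400))/(1+3/160) = 9483/10000 ≈ 0.948300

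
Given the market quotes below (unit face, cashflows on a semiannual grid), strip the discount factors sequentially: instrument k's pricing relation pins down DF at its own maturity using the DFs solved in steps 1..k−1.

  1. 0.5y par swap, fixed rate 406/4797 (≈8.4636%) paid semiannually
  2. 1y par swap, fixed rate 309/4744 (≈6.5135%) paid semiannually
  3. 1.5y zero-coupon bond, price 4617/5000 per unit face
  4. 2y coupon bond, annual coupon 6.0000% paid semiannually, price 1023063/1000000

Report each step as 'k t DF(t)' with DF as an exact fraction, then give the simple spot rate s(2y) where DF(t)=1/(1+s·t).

step 1 [0.5y] swap r/2=203/4797: DF=(1 − 203/4797·(0))/(1+203/4797) = 4797/5000 ≈ 0.959400
step 2 [1y] swap r/2=309/9488: DF=(1 − 309/9488·(0.959400))/(1+309/9488) = 4691/5000 ≈ 0.938200
step 3 [1.5y] zero: DF = P = 4617/5000 ≈ 0.923400
step 4 [2y] bond c/2=3/100: DF=(1023063/1000000 − 3/100·(0.959400+0.938200+0.923400))/(1+3/100) = 9111/10000 ≈ 0.911100

1 1/2 4797/5000
2 1 4691/5000
3 3/2 4617/5000
4 2 9111/10000
s(2y) = (1/(9111/10000) − 1)/(2) = 889/18222 ≈ 4.8787%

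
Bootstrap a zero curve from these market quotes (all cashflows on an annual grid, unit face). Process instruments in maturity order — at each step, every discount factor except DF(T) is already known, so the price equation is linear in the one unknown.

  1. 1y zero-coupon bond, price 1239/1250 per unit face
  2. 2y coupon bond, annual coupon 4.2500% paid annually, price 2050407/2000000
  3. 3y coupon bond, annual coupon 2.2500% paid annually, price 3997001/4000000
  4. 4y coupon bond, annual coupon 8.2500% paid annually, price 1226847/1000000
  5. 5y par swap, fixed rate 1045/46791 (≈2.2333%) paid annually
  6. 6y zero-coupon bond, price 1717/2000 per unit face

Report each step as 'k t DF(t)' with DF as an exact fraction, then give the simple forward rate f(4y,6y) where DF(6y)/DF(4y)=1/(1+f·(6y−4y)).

step 1 [1y] zero: DF = P = 1239/1250 ≈ 0.991200
step 2 [2y] bond c/1=17/400: DF=(2050407/2000000 − 17/400·(0.991200))/(1+17/400) = 943/1000 ≈ 0.943000
step 3 [3y] bond c/1=9/400: DF=(3997001/4000000 − 9/400·(0.991200+0.943000))/(1+9/400) = 9347/10000 ≈ 0.934700
step 4 [4y] bond c/1=33/400: DF=(1226847/1000000 − 33/400·(0.991200+0.943000+0.934700))/(1+33/400) = 9147/10000 ≈ 0.914700
step 5 [5y] swap r/1=1045/46791: DF=(1 − 1045/46791·(0.991200+0.943000+0.934700+0.914700))/(1+1045/46791) = 1791/2000 ≈ 0.895500
step 6 [6y] zero: DF = P = 1717/2000 ≈ 0.858500

1 1 1239/1250
2 2 943/1000
3 3 9347/10000
4 4 9147/10000
5 5 1791/2000
6 6 1717/2000
f(4y,6y) = ((9147/10000)/(1717/2000) − 1)/(2) = 281/8585 ≈ 3.2732%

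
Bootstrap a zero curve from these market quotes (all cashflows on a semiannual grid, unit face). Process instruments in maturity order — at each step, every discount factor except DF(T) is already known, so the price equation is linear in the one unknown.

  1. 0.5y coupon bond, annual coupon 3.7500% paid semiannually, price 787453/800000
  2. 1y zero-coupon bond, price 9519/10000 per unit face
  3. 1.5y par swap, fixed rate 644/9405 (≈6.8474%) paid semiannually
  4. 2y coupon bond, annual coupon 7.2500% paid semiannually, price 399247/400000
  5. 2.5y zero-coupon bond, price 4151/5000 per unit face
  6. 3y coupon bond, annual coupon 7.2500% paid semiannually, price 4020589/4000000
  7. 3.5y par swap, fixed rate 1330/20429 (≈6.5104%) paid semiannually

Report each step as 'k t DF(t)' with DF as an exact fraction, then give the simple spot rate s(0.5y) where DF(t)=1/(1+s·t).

step 1 [0.5y] bond c/2=3/160: DF=(787453/800000 − 3/160·(0))/(1+3/160) = 4831/5000 ≈ 0.966200
step 2 [1y] zero: DF = P = 9519/10000 ≈ 0.951900
step 3 [1.5y] swap r/2=322/9405: DF=(1 − 322/9405·(0.966200+0.951900))/(1+322/9405) = 4517/5000 ≈ 0.903400
step 4 [2y] bond c/2=29/800: DF=(399247/400000 − 29/800·(0.966200+0.951900+0.903400))/(1+29/800) = 1729/2000 ≈ 0.864500
step 5 [2.5y] zero: DF = P = 4151/5000 ≈ 0.830200
step 6 [3y] bond c/2=29/800: DF=(4020589/4000000 − 29/800·(0.966200+0.951900+0.903400+0.864500+0.830200))/(1+29/800) = 203/250 ≈ 0.812000
step 7 [3.5y] swap r/2=665/20429: DF=(1 − 665/20429·(0.966200+0.951900+0.903400+0.864500+0.830200+0.812000))/(1+665/20429) = 1601/2000 ≈ 0.800500

1 1/2 4831/5000
2 1 9519/10000
3 3/2 4517/5000
4 2 1729/2000
5 5/2 4151/5000
6 3 203/250
7 7/2 1601/2000
s(0.5y) = (1/(4831/5000) − 1)/(1/2) = 338/4831 ≈ 6.9965%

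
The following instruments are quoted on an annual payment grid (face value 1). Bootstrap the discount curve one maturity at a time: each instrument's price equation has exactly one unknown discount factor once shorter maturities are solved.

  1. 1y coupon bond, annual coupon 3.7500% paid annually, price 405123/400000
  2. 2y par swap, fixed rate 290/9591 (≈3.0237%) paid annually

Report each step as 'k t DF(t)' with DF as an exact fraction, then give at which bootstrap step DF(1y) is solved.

1 1 4881/5000
2 2 471/500
DF(1y) is solved at step 1

step 1 [1y] bond c/1=3/80: DF=(405123/400000 − 3/80·(0))/(1+3/80) = 4881/5000 ≈ 0.976200
step 2 [2y] swap r/1=290/9591: DF=(1 − 290/9591·(0.976200))/(1+290/9591) = 471/500 ≈ 0.942000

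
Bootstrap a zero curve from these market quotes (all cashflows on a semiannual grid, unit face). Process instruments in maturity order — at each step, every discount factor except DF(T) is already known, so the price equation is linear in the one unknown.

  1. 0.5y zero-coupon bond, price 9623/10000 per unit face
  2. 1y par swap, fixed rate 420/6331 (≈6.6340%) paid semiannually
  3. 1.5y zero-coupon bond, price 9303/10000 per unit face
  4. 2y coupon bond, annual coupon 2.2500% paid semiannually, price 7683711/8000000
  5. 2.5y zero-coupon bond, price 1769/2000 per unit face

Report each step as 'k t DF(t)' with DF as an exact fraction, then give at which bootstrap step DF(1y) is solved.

1 1/2 9623/10000
2 1 937/1000
3 3/2 9303/10000
4 2 9183/10000
5 5/2 1769/2000
DF(1y) is solved at step 2

step 1 [0.5y] zero: DF = P = 9623/10000 ≈ 0.962300
step 2 [1y] swap r/2=210/6331: DF=(1 − 210/6331·(0.962300))/(1+210/6331) = 937/1000 ≈ 0.937000
step 3 [1.5y] zero: DF = P = 9303/10000 ≈ 0.930300
step 4 [2y] bond c/2=9/800: DF=(7683711/8000000 − 9/800·(0.962300+0.937000+0.930300))/(1+9/800) = 9183/10000 ≈ 0.918300
step 5 [2.5y] zero: DF = P = 1769/2000 ≈ 0.884500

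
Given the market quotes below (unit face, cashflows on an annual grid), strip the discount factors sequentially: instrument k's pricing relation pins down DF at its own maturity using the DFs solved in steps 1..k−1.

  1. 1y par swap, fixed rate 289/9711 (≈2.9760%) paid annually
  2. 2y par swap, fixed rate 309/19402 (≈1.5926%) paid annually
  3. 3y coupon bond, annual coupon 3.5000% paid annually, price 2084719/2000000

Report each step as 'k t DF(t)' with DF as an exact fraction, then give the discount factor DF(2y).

1 1 9711/10000
2 2 9691/10000
3 3 1883/2000
DF(2y) = 9691/10000 ≈ 0.969100

step 1 [1y] swap r/1=289/9711: DF=(1 − 289/9711·(0))/(1+289/9711) = 9711/10000 ≈ 0.971100
step 2 [2y] swap r/1=309/19402: DF=(1 − 309/19402·(0.971100))/(1+309/19402) = 9691/10000 ≈ 0.969100
step 3 [3y] bond c/1=7/200: DF=(2084719/2000000 − 7/200·(0.971100+0.969100))/(1+7/200) = 1883/2000 ≈ 0.941500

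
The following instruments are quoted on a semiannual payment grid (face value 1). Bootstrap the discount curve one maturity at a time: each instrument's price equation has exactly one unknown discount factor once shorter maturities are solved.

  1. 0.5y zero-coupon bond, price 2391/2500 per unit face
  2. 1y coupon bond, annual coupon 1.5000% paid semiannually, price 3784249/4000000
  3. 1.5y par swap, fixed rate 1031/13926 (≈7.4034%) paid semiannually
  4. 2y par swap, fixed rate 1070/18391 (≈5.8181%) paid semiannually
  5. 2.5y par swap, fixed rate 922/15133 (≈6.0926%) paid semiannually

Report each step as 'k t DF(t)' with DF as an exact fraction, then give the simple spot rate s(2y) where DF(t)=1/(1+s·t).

1 1/2 2391/2500
2 1 9319/10000
3 3/2 8969/10000
4 2 893/1000
5 5/2 8617/10000
s(2y) = (1/(893/1000) − 1)/(2) = 107/1786 ≈ 5.9910%

step 1 [0.5y] zero: DF = P = 2391/2500 ≈ 0.956400
step 2 [1y] bond c/2=3/400: DF=(3784249/4000000 − 3/400·(0.956400))/(1+3/400) = 9319/10000 ≈ 0.931900
step 3 [1.5y] swap r/2=1031/27852: DF=(1 − 1031/27852·(0.956400+0.931900))/(1+1031/27852) = 8969/10000 ≈ 0.896900
step 4 [2y] swap r/2=535/18391: DF=(1 − 535/18391·(0.956400+0.931900+0.896900))/(1+535/18391) = 893/1000 ≈ 0.893000
step 5 [2.5y] swap r/2=461/15133: DF=(1 − 461/15133·(0.956400+0.931900+0.896900+0.893000))/(1+461/15133) = 8617/10000 ≈ 0.861700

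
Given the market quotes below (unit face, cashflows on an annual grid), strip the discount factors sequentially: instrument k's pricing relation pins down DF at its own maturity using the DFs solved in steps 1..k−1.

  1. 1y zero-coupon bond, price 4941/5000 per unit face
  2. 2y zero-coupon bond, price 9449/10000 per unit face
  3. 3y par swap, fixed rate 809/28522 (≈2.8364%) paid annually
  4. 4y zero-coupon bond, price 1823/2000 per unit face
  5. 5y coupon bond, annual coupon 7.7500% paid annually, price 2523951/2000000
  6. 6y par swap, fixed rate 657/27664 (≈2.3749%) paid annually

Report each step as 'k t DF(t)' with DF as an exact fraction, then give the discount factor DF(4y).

step 1 [1y] zero: DF = P = 4941/5000 ≈ 0.988200
step 2 [2y] zero: DF = P = 9449/10000 ≈ 0.944900
step 3 [3y] swap r/1=809/28522: DF=(1 − 809/28522·(0.988200+0.944900))/(1+809/28522) = 9191/10000 ≈ 0.919100
step 4 [4y] zero: DF = P = 1823/2000 ≈ 0.911500
step 5 [5y] bond c/1=31/400: DF=(2523951/2000000 − 31/400·(0.988200+0.944900+0.919100+0.911500))/(1+31/400) = 1801/2000 ≈ 0.900500
step 6 [6y] swap r/1=657/27664: DF=(1 − 657/27664·(0.988200+0.944900+0.919100+0.911500+0.900500))/(1+657/27664) = 4343/5000 ≈ 0.868600

1 1 4941/5000
2 2 9449/10000
3 3 9191/10000
4 4 1823/2000
5 5 1801/2000
6 6 4343/5000
DF(4y) = 1823/2000 ≈ 0.911500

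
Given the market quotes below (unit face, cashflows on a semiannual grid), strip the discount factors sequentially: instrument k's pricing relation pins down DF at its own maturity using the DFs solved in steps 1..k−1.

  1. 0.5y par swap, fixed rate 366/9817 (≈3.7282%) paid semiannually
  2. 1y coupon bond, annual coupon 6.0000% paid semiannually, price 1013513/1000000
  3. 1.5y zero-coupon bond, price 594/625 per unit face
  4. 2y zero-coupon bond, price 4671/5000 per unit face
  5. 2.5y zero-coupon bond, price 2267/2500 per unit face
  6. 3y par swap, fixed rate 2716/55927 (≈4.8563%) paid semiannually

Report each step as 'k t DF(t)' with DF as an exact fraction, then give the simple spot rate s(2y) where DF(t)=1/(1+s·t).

1 1/2 9817/10000
2 1 4777/5000
3 3/2 594/625
4 2 4671/5000
5 5/2 2267/2500
6 3 4321/5000
s(2y) = (1/(4671/5000) − 1)/(2) = 329/9342 ≈ 3.5217%

step 1 [0.5y] swap r/2=183/9817: DF=(1 − 183/9817·(0))/(1+183/9817) = 9817/10000 ≈ 0.981700
step 2 [1y] bond c/2=3/100: DF=(1013513/1000000 − 3/100·(0.981700))/(1+3/100) = 4777/5000 ≈ 0.955400
step 3 [1.5y] zero: DF = P = 594/625 ≈ 0.950400
step 4 [2y] zero: DF = P = 4671/5000 ≈ 0.934200
step 5 [2.5y] zero: DF = P = 2267/2500 ≈ 0.906800
step 6 [3y] swap r/2=1358/55927: DF=(1 − 1358/55927·(0.981700+0.955400+0.950400+0.934200+0.906800))/(1+1358/55927) = 4321/5000 ≈ 0.864200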